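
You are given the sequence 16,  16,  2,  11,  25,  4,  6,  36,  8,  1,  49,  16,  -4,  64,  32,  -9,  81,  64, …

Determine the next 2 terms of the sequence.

-14, 100

Read the sequence 3 terms at a time; column i is its own pattern.
Track A: 16, 11, 6, 1, -4, -9 — linear: a_n = 21 − 5·n.
Track B: 16, 25, 36, 49, 64, 81 — perfect squares starting at 4².
Track C: 2, 4, 8, 16, 32, 64 — powers 2^1, 2^2, 2^3, ….
Position 19 → track A, term 7 = -14.
Term 20 comes from track B (its 7th entry): 100.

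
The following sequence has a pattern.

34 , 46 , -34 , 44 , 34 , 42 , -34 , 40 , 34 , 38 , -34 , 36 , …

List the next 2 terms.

Positions 1, 3, 5, … form one subsequence and positions 2, 4, 6, … form another.
Track A: 34, -34, 34, -34, 34, -34 (the oscillation 34·(−1)^(n+1)).
Track B: 46, 44, 42, 40, 38, 36 (linear: a_n = 48 − 2·n).
Term 13 comes from track A (its 7th entry): 34.
Term 14 comes from track B (its 7th entry): 34.

34, 34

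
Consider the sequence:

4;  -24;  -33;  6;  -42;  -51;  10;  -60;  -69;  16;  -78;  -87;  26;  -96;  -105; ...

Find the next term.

42

The slot pattern repeats as ABB (period 3), so there are 2 interleaved tracks.
Subsequence A = 4, 6, 10, 16, 26: Fibonacci-style (each term is the sum of the two before it).
Subsequence B = -24, -33, -42, -51, -60, -69, -78, -87, -96, -105: linear: a_n = -15 − 9·n.
The 16th slot belongs to subsequence A; its 6th term is 42.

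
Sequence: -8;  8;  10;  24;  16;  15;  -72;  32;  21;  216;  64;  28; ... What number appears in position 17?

The terms cycle through 3 interleaved subsequences.
Subsequence A: -8, 24, -72, 216 — geometric, ×-3 each step.
Subsequence B: 8, 16, 32, 64 — powers 2^3, 2^4, 2^5, ….
Subsequence C: 10, 15, 21, 28 — triangular numbers starting at T_4.
Position 17 falls in subsequence B as its term 6, giving 256.

256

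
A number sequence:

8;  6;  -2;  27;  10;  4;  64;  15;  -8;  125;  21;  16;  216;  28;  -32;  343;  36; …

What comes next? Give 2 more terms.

Read the sequence 3 terms at a time; column i is its own pattern.
Track A: 8, 27, 64, 125, 216, 343 (consecutive cubes n³ from n = 2).
Track B: 6, 10, 15, 21, 28, 36 (triangular numbers starting at T_3).
Track C: -2, 4, -8, 16, -32 (multiplying by -2 each time).
The 18th slot belongs to track C; its 6th term is 64.
Position 19 → track A, term 7 = 512.

64, 512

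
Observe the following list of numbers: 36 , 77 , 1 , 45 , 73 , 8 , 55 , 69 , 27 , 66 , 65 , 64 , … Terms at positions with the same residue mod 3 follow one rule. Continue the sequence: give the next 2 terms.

78, 61

Taking every 3rd term gives 3 separate tracks.
Track A is 36, 45, 55, 66, which is triangular numbers n(n+1)/2 for n = 8, 9, ….
Track B is 77, 73, 69, 65, which is arithmetic, step −4.
Track C is 1, 8, 27, 64, which is the cubes 1³, 2³, 3³, ….
Term 13 comes from track A (its 5th entry): 78.
Term 14 comes from track B (its 5th entry): 61.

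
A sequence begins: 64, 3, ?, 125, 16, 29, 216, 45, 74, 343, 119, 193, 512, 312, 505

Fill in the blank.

13

The slot pattern repeats as ABB (period 3), so there are 2 interleaved tracks.
Track A: 64, 125, 216, 343, 512 (the cubes 4³, 5³, 6³, …).
Track B: 3, ?, 16, 29, 45, 74, 119, 193, 312, 505 (a Fibonacci-like recurrence a_n = a_{n-1} + a_{n-2}).
The gap is track B's term 2; the rule gives 13.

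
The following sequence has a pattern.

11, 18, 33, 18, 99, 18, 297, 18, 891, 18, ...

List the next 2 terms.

Positions 1, 3, 5, … form one subsequence and positions 2, 4, 6, … form another.
Track A is 11, 33, 99, 297, 891, which is multiplying by 3 each time.
Track B is 18, 18, 18, 18, 18, which is always 18.
Term 11 comes from track A (its 6th entry): 2673.
Position 12 → track B, term 6 = 18.

2673, 18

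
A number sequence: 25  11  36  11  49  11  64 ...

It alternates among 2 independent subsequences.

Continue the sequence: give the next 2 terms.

Odd-indexed and even-indexed terms follow separate rules.
Subsequence A = 25, 36, 49, 64: the squares 5², 6², 7², ….
Subsequence B = 11, 11, 11: always 11.
Position 8 falls in subsequence B as its term 4, giving 11.
Position 9 falls in subsequence A as its term 5, giving 81.

11, 81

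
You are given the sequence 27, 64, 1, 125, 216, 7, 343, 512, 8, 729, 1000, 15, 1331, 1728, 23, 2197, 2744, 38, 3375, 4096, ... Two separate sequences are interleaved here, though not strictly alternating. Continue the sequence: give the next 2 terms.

61, 4913

Positions follow the repeating pattern AAB; grouping by letter gives 2 tracks.
Track A is 27, 64, 125, 216, 343, 512, 729, 1000, 1331, 1728, 2197, 2744, 3375, 4096, which is the cubes 3³, 4³, 5³, ….
Track B is 1, 7, 8, 15, 23, 38, which is Fibonacci-style (each term is the sum of the two before it).
The 21st slot belongs to track B; its 7th term is 61.
Position 22 falls in track A as its term 15, giving 4913.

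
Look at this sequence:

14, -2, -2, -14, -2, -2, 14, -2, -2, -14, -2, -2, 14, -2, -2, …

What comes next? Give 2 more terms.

-14, -2

The slot pattern repeats as ABB (period 3), so there are 2 interleaved tracks.
Subsequence A = 14, -14, 14, -14, 14: the oscillation 14·(−1)^(n+1).
Subsequence B = -2, -2, -2, -2, -2, -2, -2, -2, -2, -2: always -2.
Position 16 → subsequence A, term 6 = -14.
Position 17 → subsequence B, term 11 = -2.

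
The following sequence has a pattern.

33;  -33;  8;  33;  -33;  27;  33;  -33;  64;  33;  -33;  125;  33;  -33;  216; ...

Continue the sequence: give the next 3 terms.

33, -33, 343

The slot pattern repeats as AAB (period 3), so there are 2 interleaved tracks.
Track A: 33, -33, 33, -33, 33, -33, 33, -33, 33, -33. Oscillating between 33 and -33.
Track B: 8, 27, 64, 125, 216. Consecutive cubes n³ from n = 2.
The 16th slot belongs to track A; its 11th term is 33.
Term 17 comes from track A (its 12th entry): -33.
Term 18 comes from track B (its 6th entry): 343.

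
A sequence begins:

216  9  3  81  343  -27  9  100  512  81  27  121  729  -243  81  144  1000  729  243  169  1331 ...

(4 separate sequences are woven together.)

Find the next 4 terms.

The terms cycle through 4 interleaved subsequences.
Track A: 216, 343, 512, 729, 1000, 1331 — the cubes 6³, 7³, 8³, ….
Track B: 9, -27, 81, -243, 729 — geometric with ratio -3.
Track C: 3, 9, 27, 81, 243 — successive powers of 3.
Track D: 81, 100, 121, 144, 169 — consecutive squares n² from n = 9.
Term 22 comes from track B (its 6th entry): -2187.
Position 23 → track C, term 6 = 729.
Term 24 comes from track D (its 6th entry): 196.
Position 25 → track A, term 7 = 1728.

-2187, 729, 196, 1728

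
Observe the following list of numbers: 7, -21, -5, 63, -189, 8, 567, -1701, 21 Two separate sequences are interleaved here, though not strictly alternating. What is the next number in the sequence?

Reading positions in blocks of 3 reveals the pattern AAB — 2 tracks woven together.
Track A is 7, -21, 63, -189, 567, -1701, which is a geometric progression (common ratio -3).
Track B is -5, 8, 21, which is linear: a_n = -18 + 13·n.
Term 10 comes from track A (its 7th entry): 5103.

5103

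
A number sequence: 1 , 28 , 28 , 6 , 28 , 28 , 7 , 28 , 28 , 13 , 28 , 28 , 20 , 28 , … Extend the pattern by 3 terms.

Reading positions in blocks of 3 reveals the pattern ABB — 2 tracks woven together.
Stream A: 1, 6, 7, 13, 20 (each term equals the sum of the previous two).
Stream B: 28, 28, 28, 28, 28, 28, 28, 28, 28 (always 28).
Position 15 falls in stream B as its term 10, giving 28.
The 16th slot belongs to stream A; its 6th term is 33.
Position 17 falls in stream B as its term 11, giving 28.

28, 33, 28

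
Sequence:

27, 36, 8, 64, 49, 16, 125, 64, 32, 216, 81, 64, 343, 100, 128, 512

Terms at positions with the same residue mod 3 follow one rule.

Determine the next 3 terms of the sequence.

Split by position mod 3: positions 1, 4, 7, … form one track, and each other residue class forms its own.
Subsequence A: 27, 64, 125, 216, 343, 512 (the cubes 3³, 4³, 5³, …).
Subsequence B: 36, 49, 64, 81, 100 (consecutive squares n² from n = 6).
Subsequence C: 8, 16, 32, 64, 128 (geometric with ratio 2).
Term 17 comes from subsequence B (its 6th entry): 121.
Position 18 falls in subsequence C as its term 6, giving 256.
Position 19 → subsequence A, term 7 = 729.

121, 256, 729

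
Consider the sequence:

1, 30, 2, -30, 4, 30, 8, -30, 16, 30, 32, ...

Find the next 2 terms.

Odd-indexed and even-indexed terms follow separate rules.
Track A = 1, 2, 4, 8, 16, 32: successive powers of 2.
Track B = 30, -30, 30, -30, 30: the oscillation 30·(−1)^(n+1).
Term 12 comes from track B (its 6th entry): -30.
Position 13 → track A, term 7 = 64.

-30, 64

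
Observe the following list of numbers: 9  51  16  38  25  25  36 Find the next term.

12

The terms cycle through 2 interleaved subsequences.
Subsequence A = 9, 16, 25, 36: consecutive squares n² from n = 3.
Subsequence B = 51, 38, 25: subtracting 13 each time.
The 8th slot belongs to subsequence B; its 4th term is 12.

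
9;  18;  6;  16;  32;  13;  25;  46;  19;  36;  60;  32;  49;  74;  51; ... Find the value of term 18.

83

The terms cycle through 3 interleaved subsequences.
Stream A = 9, 16, 25, 36, 49: perfect squares starting at 3².
Stream B = 18, 32, 46, 60, 74: linear: a_n = 4 + 14·n.
Stream C = 6, 13, 19, 32, 51: Fibonacci-style (each term is the sum of the two before it).
Term 18 comes from stream C (its 6th entry): 83.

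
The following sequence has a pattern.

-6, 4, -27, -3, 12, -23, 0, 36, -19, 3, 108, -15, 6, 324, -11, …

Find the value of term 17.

Split by position mod 3: positions 1, 4, 7, … form one track, and each other residue class forms its own.
Stream A = -6, -3, 0, 3, 6: linear: a_n = -9 + 3·n.
Stream B = 4, 12, 36, 108, 324: a geometric progression (common ratio 3).
Stream C = -27, -23, -19, -15, -11: linear: a_n = -31 + 4·n.
Position 17 → stream B, term 6 = 972.

972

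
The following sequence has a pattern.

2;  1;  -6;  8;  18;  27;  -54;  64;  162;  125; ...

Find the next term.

Taking every 2nd term gives 2 separate tracks.
Track A: 2, -6, 18, -54, 162 — multiplying by -3 each time.
Track B: 1, 8, 27, 64, 125 — the cubes 1³, 2³, 3³, ….
Position 11 falls in track A as its term 6, giving -486.

-486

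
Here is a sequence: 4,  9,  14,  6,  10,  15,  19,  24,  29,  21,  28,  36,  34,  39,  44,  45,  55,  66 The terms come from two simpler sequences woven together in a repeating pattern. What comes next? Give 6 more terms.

The slot pattern repeats as AAABBB (period 6), so there are 2 interleaved tracks.
Stream A: 4, 9, 14, 19, 24, 29, 34, 39, 44. Linear: a_n = -1 + 5·n.
Stream B: 6, 10, 15, 21, 28, 36, 45, 55, 66. The triangular numbers T_3, T_4, ….
Term 19 comes from stream A (its 10th entry): 49.
Term 20 comes from stream A (its 11th entry): 54.
The 21st slot belongs to stream A; its 12th term is 59.
Position 22 falls in stream B as its term 10, giving 78.
Term 23 comes from stream B (its 11th entry): 91.
The 24th slot belongs to stream B; its 12th term is 105.

49, 54, 59, 78, 91, 105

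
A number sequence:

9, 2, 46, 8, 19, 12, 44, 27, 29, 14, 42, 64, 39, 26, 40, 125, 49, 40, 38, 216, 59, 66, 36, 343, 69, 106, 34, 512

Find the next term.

The terms cycle through 4 interleaved subsequences.
Stream A is 9, 19, 29, 39, 49, 59, 69, which is adding 10 each time.
Stream B is 2, 12, 14, 26, 40, 66, 106, which is each term equals the sum of the previous two.
Stream C is 46, 44, 42, 40, 38, 36, 34, which is subtracting 2 each time.
Stream D is 8, 27, 64, 125, 216, 343, 512, which is perfect cubes starting at 2³.
Position 29 → stream A, term 8 = 79.

79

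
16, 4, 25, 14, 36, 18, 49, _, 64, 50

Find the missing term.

Split by position mod 2 into 2 tracks.
Track A: 16, 25, 36, 49, 64 — consecutive squares n² from n = 4.
Track B: 4, 14, 18, ?, 50 — Fibonacci-style (each term is the sum of the two before it).
So the missing entry in track B is 32.

32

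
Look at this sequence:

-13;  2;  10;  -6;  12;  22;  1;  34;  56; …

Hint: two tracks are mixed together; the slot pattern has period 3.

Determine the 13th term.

The slot pattern repeats as ABB (period 3), so there are 2 interleaved tracks.
Track A = -13, -6, 1: adding 7 each time.
Track B = 2, 10, 12, 22, 34, 56: a Fibonacci-like recurrence a_n = a_{n-1} + a_{n-2}.
Position 13 → track A, term 5 = 15.

15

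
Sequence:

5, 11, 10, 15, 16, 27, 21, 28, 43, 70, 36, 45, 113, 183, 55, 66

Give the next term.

296

Positions follow the repeating pattern AABB; grouping by letter gives 2 tracks.
Track A: 5, 11, 16, 27, 43, 70, 113, 183. Each term equals the sum of the previous two.
Track B: 10, 15, 21, 28, 36, 45, 55, 66. Triangular numbers n(n+1)/2 for n = 4, 5, ….
Term 17 comes from track A (its 9th entry): 296.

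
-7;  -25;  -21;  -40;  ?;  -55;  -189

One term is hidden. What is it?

-63

The terms cycle through 2 interleaved subsequences.
Track A = -7, -21, ?, -189: geometric, ×3 each step.
Track B = -25, -40, -55: linear: a_n = -10 − 15·n.
Filling track A at index 3 by its rule yields -63.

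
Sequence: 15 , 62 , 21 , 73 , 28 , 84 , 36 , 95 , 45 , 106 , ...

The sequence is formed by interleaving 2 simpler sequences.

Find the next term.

55

Taking every 2nd term gives 2 separate tracks.
Track A: 15, 21, 28, 36, 45. Triangular numbers starting at T_5.
Track B: 62, 73, 84, 95, 106. Adding 11 each time.
The 11th slot belongs to track A; its 6th term is 55.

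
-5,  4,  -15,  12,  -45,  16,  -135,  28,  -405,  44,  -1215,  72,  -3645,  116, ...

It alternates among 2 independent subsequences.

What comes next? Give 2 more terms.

Taking every 2nd term gives 2 separate tracks.
Track A: -5, -15, -45, -135, -405, -1215, -3645 (geometric, ×3 each step).
Track B: 4, 12, 16, 28, 44, 72, 116 (Fibonacci-style (each term is the sum of the two before it)).
The 15th slot belongs to track A; its 8th term is -10935.
Term 16 comes from track B (its 8th entry): 188.

-10935, 188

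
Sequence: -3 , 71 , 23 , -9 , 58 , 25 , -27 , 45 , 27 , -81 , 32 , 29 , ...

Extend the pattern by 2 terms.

-243, 19

Read the sequence 3 terms at a time; column i is its own pattern.
Track A is -3, -9, -27, -81, which is a geometric progression (common ratio 3).
Track B is 71, 58, 45, 32, which is arithmetic, step −13.
Track C is 23, 25, 27, 29, which is arithmetic, step +2.
The 13th slot belongs to track A; its 5th term is -243.
Term 14 comes from track B (its 5th entry): 19.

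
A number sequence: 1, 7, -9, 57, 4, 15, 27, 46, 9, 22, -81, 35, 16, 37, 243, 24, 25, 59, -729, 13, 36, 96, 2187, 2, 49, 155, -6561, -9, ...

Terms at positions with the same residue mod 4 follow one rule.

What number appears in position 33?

Split by position mod 4: positions 1, 5, 9, … form one track, and each other residue class forms its own.
Track A: 1, 4, 9, 16, 25, 36, 49 — the squares 1², 2², 3², ….
Track B: 7, 15, 22, 37, 59, 96, 155 — each term equals the sum of the previous two.
Track C: -9, 27, -81, 243, -729, 2187, -6561 — geometric, ×-3 each step.
Track D: 57, 46, 35, 24, 13, 2, -9 — arithmetic with common difference −11.
Position 33 falls in track A as its term 9, giving 81.

81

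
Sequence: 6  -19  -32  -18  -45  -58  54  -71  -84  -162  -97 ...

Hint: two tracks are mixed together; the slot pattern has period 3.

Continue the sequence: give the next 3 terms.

-110, 486, -123

Reading positions in blocks of 3 reveals the pattern ABB — 2 tracks woven together.
Subsequence A: 6, -18, 54, -162 (geometric with ratio -3).
Subsequence B: -19, -32, -45, -58, -71, -84, -97 (arithmetic with common difference −13).
Position 12 falls in subsequence B as its term 8, giving -110.
Position 13 → subsequence A, term 5 = 486.
Position 14 falls in subsequence B as its term 9, giving -123.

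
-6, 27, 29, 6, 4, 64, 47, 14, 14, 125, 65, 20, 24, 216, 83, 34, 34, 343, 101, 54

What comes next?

Read the sequence 4 terms at a time; column i is its own pattern.
Track A: -6, 4, 14, 24, 34. Adding 10 each time.
Track B: 27, 64, 125, 216, 343. The cubes 3³, 4³, 5³, ….
Track C: 29, 47, 65, 83, 101. Adding 18 each time.
Track D: 6, 14, 20, 34, 54. Fibonacci-style (each term is the sum of the two before it).
Position 21 falls in track A as its term 6, giving 44.

44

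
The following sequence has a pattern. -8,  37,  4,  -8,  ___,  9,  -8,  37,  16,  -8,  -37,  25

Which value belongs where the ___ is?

-37

Taking every 3rd term gives 3 separate tracks.
Track A: -8, -8, -8, -8 — the constant sequence -8.
Track B: 37, ?, 37, -37 — alternating ±37.
Track C: 4, 9, 16, 25 — perfect squares starting at 2².
So the missing entry in track B is -37.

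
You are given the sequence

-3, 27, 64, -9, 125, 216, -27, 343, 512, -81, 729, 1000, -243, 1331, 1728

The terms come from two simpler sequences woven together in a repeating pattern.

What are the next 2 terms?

-729, 2197

Reading positions in blocks of 3 reveals the pattern ABB — 2 tracks woven together.
Stream A: -3, -9, -27, -81, -243 (geometric with ratio 3).
Stream B: 27, 64, 125, 216, 343, 512, 729, 1000, 1331, 1728 (consecutive cubes n³ from n = 3).
Position 16 falls in stream A as its term 6, giving -729.
Position 17 falls in stream B as its term 11, giving 2197.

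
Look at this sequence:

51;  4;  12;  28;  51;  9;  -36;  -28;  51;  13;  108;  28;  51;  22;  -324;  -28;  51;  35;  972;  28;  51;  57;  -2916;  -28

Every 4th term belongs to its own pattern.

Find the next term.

51

Taking every 4th term gives 4 separate tracks.
Stream A: 51, 51, 51, 51, 51, 51 (the constant sequence 51).
Stream B: 4, 9, 13, 22, 35, 57 (Fibonacci-style (each term is the sum of the two before it)).
Stream C: 12, -36, 108, -324, 972, -2916 (geometric, ×-3 each step).
Stream D: 28, -28, 28, -28, 28, -28 (the oscillation 28·(−1)^(n+1)).
Position 25 → stream A, term 7 = 51.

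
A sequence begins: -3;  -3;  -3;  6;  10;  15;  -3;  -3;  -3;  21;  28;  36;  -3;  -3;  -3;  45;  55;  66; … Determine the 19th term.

-3

Positions follow the repeating pattern AAABBB; grouping by letter gives 2 tracks.
Track A: -3, -3, -3, -3, -3, -3, -3, -3, -3 — always -3.
Track B: 6, 10, 15, 21, 28, 36, 45, 55, 66 — triangular numbers starting at T_3.
Term 19 comes from track A (its 10th entry): -3.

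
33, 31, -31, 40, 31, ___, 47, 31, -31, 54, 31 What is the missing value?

-31

The slot pattern repeats as ABB (period 3), so there are 2 interleaved tracks.
Track A: 33, 40, 47, 54 — arithmetic with common difference +7.
Track B: 31, -31, 31, ?, 31, -31, 31 — the oscillation 31·(−1)^(n+1).
So the missing entry in track B is -31.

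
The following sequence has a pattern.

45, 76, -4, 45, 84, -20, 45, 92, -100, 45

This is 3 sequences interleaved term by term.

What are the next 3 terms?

100, -500, 45

Read the sequence 3 terms at a time; column i is its own pattern.
Subsequence A: 45, 45, 45, 45 (always 45).
Subsequence B: 76, 84, 92 (arithmetic, step +8).
Subsequence C: -4, -20, -100 (multiplying by 5 each time).
Term 11 comes from subsequence B (its 4th entry): 100.
Position 12 → subsequence C, term 4 = -500.
The 13th slot belongs to subsequence A; its 5th term is 45.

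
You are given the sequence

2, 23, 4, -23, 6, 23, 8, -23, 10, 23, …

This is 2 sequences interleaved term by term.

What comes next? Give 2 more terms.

The terms cycle through 2 interleaved subsequences.
Track A is 2, 4, 6, 8, 10, which is arithmetic, step +2.
Track B is 23, -23, 23, -23, 23, which is the oscillation 23·(−1)^(n+1).
Term 11 comes from track A (its 6th entry): 12.
Term 12 comes from track B (its 6th entry): -23.

12, -23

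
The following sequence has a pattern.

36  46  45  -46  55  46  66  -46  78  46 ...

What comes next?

91

Positions 1, 3, 5, … form one subsequence and positions 2, 4, 6, … form another.
Subsequence A = 36, 45, 55, 66, 78: triangular numbers starting at T_8.
Subsequence B = 46, -46, 46, -46, 46: alternating ±46.
Term 11 comes from subsequence A (its 6th entry): 91.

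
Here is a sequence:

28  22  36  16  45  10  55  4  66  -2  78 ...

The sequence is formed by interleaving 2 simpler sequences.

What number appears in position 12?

The terms cycle through 2 interleaved subsequences.
Subsequence A: 28, 36, 45, 55, 66, 78 (triangular numbers n(n+1)/2 for n = 7, 8, …).
Subsequence B: 22, 16, 10, 4, -2 (arithmetic with common difference −6).
The 12th slot belongs to subsequence B; its 6th term is -8.

-8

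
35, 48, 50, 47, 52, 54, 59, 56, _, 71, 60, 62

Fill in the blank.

58

Reading positions in blocks of 3 reveals the pattern ABB — 2 tracks woven together.
Track A: 35, 47, 59, 71. Arithmetic, step +12.
Track B: 48, 50, 52, 54, 56, ?, 60, 62. Arithmetic, step +2.
Filling track B at index 6 by its rule yields 58.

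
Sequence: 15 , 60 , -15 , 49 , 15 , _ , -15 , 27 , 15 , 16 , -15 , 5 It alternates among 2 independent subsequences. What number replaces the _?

Positions 1, 3, 5, … form one subsequence and positions 2, 4, 6, … form another.
Stream A: 15, -15, 15, -15, 15, -15 (alternating ±15).
Stream B: 60, 49, ?, 27, 16, 5 (subtracting 11 each time).
The gap is stream B's term 3; the rule gives 38.

38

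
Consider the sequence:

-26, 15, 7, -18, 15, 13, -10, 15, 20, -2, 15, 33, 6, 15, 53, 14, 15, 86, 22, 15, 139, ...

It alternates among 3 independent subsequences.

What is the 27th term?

364

Split by position mod 3: positions 1, 4, 7, … form one track, and each other residue class forms its own.
Track A = -26, -18, -10, -2, 6, 14, 22: arithmetic, step +8.
Track B = 15, 15, 15, 15, 15, 15, 15: the constant sequence 15.
Track C = 7, 13, 20, 33, 53, 86, 139: Fibonacci-style (each term is the sum of the two before it).
The 27th slot belongs to track C; its 9th term is 364.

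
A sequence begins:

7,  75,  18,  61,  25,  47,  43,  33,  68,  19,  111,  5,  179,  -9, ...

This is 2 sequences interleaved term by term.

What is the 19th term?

759

The terms cycle through 2 interleaved subsequences.
Stream A is 7, 18, 25, 43, 68, 111, 179, which is each term equals the sum of the previous two.
Stream B is 75, 61, 47, 33, 19, 5, -9, which is subtracting 14 each time.
Term 19 comes from stream A (its 10th entry): 759.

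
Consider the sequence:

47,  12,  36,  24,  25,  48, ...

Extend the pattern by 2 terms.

Taking every 2nd term gives 2 separate tracks.
Stream A: 47, 36, 25. Linear: a_n = 58 − 11·n.
Stream B: 12, 24, 48. Geometric, ×2 each step.
Term 7 comes from stream A (its 4th entry): 14.
Position 8 → stream B, term 4 = 96.

14, 96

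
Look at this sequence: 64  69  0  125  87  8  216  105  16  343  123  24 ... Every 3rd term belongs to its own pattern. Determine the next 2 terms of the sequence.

512, 141

The terms cycle through 3 interleaved subsequences.
Stream A: 64, 125, 216, 343 (perfect cubes starting at 4³).
Stream B: 69, 87, 105, 123 (arithmetic, step +18).
Stream C: 0, 8, 16, 24 (adding 8 each time).
Position 13 falls in stream A as its term 5, giving 512.
Position 14 falls in stream B as its term 5, giving 141.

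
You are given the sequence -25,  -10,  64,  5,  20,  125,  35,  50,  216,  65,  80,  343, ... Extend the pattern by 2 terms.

Reading positions in blocks of 3 reveals the pattern AAB — 2 tracks woven together.
Stream A = -25, -10, 5, 20, 35, 50, 65, 80: arithmetic, step +15.
Stream B = 64, 125, 216, 343: the cubes 4³, 5³, 6³, ….
The 13th slot belongs to stream A; its 9th term is 95.
The 14th slot belongs to stream A; its 10th term is 110.

95, 110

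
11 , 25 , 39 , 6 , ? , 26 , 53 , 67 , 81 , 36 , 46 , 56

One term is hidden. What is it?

The slot pattern repeats as AAABBB (period 6), so there are 2 interleaved tracks.
Subsequence A: 11, 25, 39, 53, 67, 81. Adding 14 each time.
Subsequence B: 6, ?, 26, 36, 46, 56. Linear: a_n = -4 + 10·n.
Subsequence B's pattern makes the blank 16.

16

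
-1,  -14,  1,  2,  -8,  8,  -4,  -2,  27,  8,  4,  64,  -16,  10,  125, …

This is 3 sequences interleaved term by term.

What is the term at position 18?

Read the sequence 3 terms at a time; column i is its own pattern.
Subsequence A is -1, 2, -4, 8, -16, which is geometric with ratio -2.
Subsequence B is -14, -8, -2, 4, 10, which is arithmetic, step +6.
Subsequence C is 1, 8, 27, 64, 125, which is consecutive cubes n³ from n = 1.
Term 18 comes from subsequence C (its 6th entry): 216.

216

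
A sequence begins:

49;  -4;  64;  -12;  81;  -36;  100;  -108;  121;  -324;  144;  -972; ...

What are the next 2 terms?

169, -2916

Taking every 2nd term gives 2 separate tracks.
Track A = 49, 64, 81, 100, 121, 144: consecutive squares n² from n = 7.
Track B = -4, -12, -36, -108, -324, -972: multiplying by 3 each time.
Position 13 → track A, term 7 = 169.
Position 14 falls in track B as its term 7, giving -2916.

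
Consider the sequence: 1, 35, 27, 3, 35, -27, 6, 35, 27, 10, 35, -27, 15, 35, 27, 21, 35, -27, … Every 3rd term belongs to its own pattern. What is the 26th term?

Read the sequence 3 terms at a time; column i is its own pattern.
Track A = 1, 3, 6, 10, 15, 21: the triangular numbers T_1, T_2, ….
Track B = 35, 35, 35, 35, 35, 35: always 35.
Track C = 27, -27, 27, -27, 27, -27: oscillating between 27 and -27.
Position 26 → track B, term 9 = 35.

35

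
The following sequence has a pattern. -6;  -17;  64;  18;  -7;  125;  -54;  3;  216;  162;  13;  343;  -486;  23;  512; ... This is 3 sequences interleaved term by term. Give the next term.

Split by position mod 3: positions 1, 4, 7, … form one track, and each other residue class forms its own.
Track A: -6, 18, -54, 162, -486 — geometric with ratio -3.
Track B: -17, -7, 3, 13, 23 — linear: a_n = -27 + 10·n.
Track C: 64, 125, 216, 343, 512 — perfect cubes starting at 4³.
The 16th slot belongs to track A; its 6th term is 1458.

1458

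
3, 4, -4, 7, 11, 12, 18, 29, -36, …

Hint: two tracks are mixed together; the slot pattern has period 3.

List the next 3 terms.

Reading positions in blocks of 3 reveals the pattern AAB — 2 tracks woven together.
Track A: 3, 4, 7, 11, 18, 29. Each term equals the sum of the previous two.
Track B: -4, 12, -36. Multiplying by -3 each time.
Term 10 comes from track A (its 7th entry): 47.
Position 11 → track A, term 8 = 76.
Position 12 → track B, term 4 = 108.

47, 76, 108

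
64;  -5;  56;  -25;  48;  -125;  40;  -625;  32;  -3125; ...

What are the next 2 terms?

24, -15625

Split by position mod 2 into 2 tracks.
Track A = 64, 56, 48, 40, 32: subtracting 8 each time.
Track B = -5, -25, -125, -625, -3125: a geometric progression (common ratio 5).
Position 11 falls in track A as its term 6, giving 24.
Term 12 comes from track B (its 6th entry): -15625.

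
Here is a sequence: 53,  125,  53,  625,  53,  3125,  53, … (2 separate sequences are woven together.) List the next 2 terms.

Taking every 2nd term gives 2 separate tracks.
Track A: 53, 53, 53, 53 (constant 53).
Track B: 125, 625, 3125 (successive powers of 5).
Term 8 comes from track B (its 4th entry): 15625.
Term 9 comes from track A (its 5th entry): 53.

15625, 53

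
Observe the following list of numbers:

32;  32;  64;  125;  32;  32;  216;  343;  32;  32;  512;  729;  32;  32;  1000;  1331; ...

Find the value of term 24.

Reading positions in blocks of 4 reveals the pattern AABB — 2 tracks woven together.
Subsequence A is 32, 32, 32, 32, 32, 32, 32, 32, which is the constant sequence 32.
Subsequence B is 64, 125, 216, 343, 512, 729, 1000, 1331, which is consecutive cubes n³ from n = 4.
Position 24 → subsequence B, term 12 = 3375.

3375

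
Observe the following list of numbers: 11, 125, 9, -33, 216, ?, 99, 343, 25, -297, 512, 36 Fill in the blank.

16

The terms cycle through 3 interleaved subsequences.
Track A: 11, -33, 99, -297 (geometric, ×-3 each step).
Track B: 125, 216, 343, 512 (perfect cubes starting at 5³).
Track C: 9, ?, 25, 36 (perfect squares starting at 3²).
The gap is track C's term 2; the rule gives 16.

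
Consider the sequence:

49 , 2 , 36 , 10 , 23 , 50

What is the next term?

The terms cycle through 2 interleaved subsequences.
Stream A is 49, 36, 23, which is arithmetic with common difference −13.
Stream B is 2, 10, 50, which is multiplying by 5 each time.
The 7th slot belongs to stream A; its 4th term is 10.

10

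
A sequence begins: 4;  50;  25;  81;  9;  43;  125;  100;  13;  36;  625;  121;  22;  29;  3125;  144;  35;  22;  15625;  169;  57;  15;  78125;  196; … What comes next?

92

Split by position mod 4 into 4 tracks.
Subsequence A: 4, 9, 13, 22, 35, 57 — each term equals the sum of the previous two.
Subsequence B: 50, 43, 36, 29, 22, 15 — subtracting 7 each time.
Subsequence C: 25, 125, 625, 3125, 15625, 78125 — powers of 5.
Subsequence D: 81, 100, 121, 144, 169, 196 — consecutive squares n² from n = 9.
The 25th slot belongs to subsequence A; its 7th term is 92.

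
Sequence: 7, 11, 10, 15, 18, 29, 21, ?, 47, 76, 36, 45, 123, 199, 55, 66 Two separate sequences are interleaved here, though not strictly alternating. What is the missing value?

28

The slot pattern repeats as AABB (period 4), so there are 2 interleaved tracks.
Track A: 7, 11, 18, 29, 47, 76, 123, 199. Fibonacci-style (each term is the sum of the two before it).
Track B: 10, 15, 21, ?, 36, 45, 55, 66. Triangular numbers starting at T_4.
Track B's pattern makes the blank 28.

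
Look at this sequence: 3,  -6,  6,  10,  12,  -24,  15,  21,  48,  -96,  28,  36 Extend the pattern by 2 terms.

192, -384

The slot pattern repeats as AABB (period 4), so there are 2 interleaved tracks.
Stream A: 3, -6, 12, -24, 48, -96. Geometric, ×-2 each step.
Stream B: 6, 10, 15, 21, 28, 36. The triangular numbers T_3, T_4, ….
Position 13 → stream A, term 7 = 192.
Position 14 → stream A, term 8 = -384.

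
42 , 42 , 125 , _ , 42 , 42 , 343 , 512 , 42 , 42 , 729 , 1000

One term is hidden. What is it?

Positions follow the repeating pattern AABB; grouping by letter gives 2 tracks.
Subsequence A: 42, 42, 42, 42, 42, 42 — always 42.
Subsequence B: 125, ?, 343, 512, 729, 1000 — perfect cubes starting at 5³.
So the missing entry in subsequence B is 216.

216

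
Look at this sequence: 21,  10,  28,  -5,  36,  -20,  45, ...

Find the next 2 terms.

The terms cycle through 2 interleaved subsequences.
Track A: 21, 28, 36, 45 (triangular numbers n(n+1)/2 for n = 6, 7, …).
Track B: 10, -5, -20 (subtracting 15 each time).
Position 8 falls in track B as its term 4, giving -35.
Term 9 comes from track A (its 5th entry): 55.

-35, 55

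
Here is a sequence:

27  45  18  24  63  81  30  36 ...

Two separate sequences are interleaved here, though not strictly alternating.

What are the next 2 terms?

99, 117

The slot pattern repeats as AABB (period 4), so there are 2 interleaved tracks.
Track A: 27, 45, 63, 81 — arithmetic with common difference +18.
Track B: 18, 24, 30, 36 — adding 6 each time.
The 9th slot belongs to track A; its 5th term is 99.
The 10th slot belongs to track A; its 6th term is 117.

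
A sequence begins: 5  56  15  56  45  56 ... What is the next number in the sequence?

135

Positions 1, 3, 5, … form one subsequence and positions 2, 4, 6, … form another.
Subsequence A is 5, 15, 45, which is multiplying by 3 each time.
Subsequence B is 56, 56, 56, which is always 56.
Position 7 falls in subsequence A as its term 4, giving 135.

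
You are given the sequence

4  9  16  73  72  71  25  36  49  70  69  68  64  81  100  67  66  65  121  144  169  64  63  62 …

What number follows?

196

Positions follow the repeating pattern AAABBB; grouping by letter gives 2 tracks.
Subsequence A: 4, 9, 16, 25, 36, 49, 64, 81, 100, 121, 144, 169 — the squares 2², 3², 4², ….
Subsequence B: 73, 72, 71, 70, 69, 68, 67, 66, 65, 64, 63, 62 — linear: a_n = 74 − n.
Position 25 falls in subsequence A as its term 13, giving 196.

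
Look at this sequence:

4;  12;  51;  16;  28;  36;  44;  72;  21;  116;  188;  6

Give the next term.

The slot pattern repeats as AAB (period 3), so there are 2 interleaved tracks.
Track A: 4, 12, 16, 28, 44, 72, 116, 188 (Fibonacci-style (each term is the sum of the two before it)).
Track B: 51, 36, 21, 6 (arithmetic with common difference −15).
Position 13 → track A, term 9 = 304.

304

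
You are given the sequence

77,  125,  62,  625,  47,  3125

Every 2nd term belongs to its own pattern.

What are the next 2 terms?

Taking every 2nd term gives 2 separate tracks.
Subsequence A: 77, 62, 47. Arithmetic with common difference −15.
Subsequence B: 125, 625, 3125. Powers 5^3, 5^4, 5^5, ….
Position 7 → subsequence A, term 4 = 32.
Term 8 comes from subsequence B (its 4th entry): 15625.

32, 15625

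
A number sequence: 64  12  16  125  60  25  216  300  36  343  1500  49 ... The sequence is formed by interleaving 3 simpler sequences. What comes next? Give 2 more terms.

512, 7500

Taking every 3rd term gives 3 separate tracks.
Track A = 64, 125, 216, 343: the cubes 4³, 5³, 6³, ….
Track B = 12, 60, 300, 1500: geometric, ×5 each step.
Track C = 16, 25, 36, 49: consecutive squares n² from n = 4.
The 13th slot belongs to track A; its 5th term is 512.
Position 14 falls in track B as its term 5, giving 7500.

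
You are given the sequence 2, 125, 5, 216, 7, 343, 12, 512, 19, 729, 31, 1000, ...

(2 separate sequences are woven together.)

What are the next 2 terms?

Split by position mod 2 into 2 tracks.
Track A is 2, 5, 7, 12, 19, 31, which is each term equals the sum of the previous two.
Track B is 125, 216, 343, 512, 729, 1000, which is perfect cubes starting at 5³.
Position 13 falls in track A as its term 7, giving 50.
Position 14 falls in track B as its term 7, giving 1331.

50, 1331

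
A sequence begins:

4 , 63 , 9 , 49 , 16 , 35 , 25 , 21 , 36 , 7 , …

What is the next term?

49

Odd-indexed and even-indexed terms follow separate rules.
Subsequence A is 4, 9, 16, 25, 36, which is the squares 2², 3², 4², ….
Subsequence B is 63, 49, 35, 21, 7, which is arithmetic with common difference −14.
Position 11 → subsequence A, term 6 = 49.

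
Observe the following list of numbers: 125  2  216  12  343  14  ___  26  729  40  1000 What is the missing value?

512

Taking every 2nd term gives 2 separate tracks.
Stream A = 125, 216, 343, ?, 729, 1000: the cubes 5³, 6³, 7³, ….
Stream B = 2, 12, 14, 26, 40: a Fibonacci-like recurrence a_n = a_{n-1} + a_{n-2}.
So the missing entry in stream A is 512.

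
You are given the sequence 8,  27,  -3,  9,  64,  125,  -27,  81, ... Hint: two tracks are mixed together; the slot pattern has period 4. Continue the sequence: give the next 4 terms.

The slot pattern repeats as AABB (period 4), so there are 2 interleaved tracks.
Track A is 8, 27, 64, 125, which is perfect cubes starting at 2³.
Track B is -3, 9, -27, 81, which is geometric with ratio -3.
Term 9 comes from track A (its 5th entry): 216.
Term 10 comes from track A (its 6th entry): 343.
Position 11 falls in track B as its term 5, giving -243.
The 12th slot belongs to track B; its 6th term is 729.

216, 343, -243, 729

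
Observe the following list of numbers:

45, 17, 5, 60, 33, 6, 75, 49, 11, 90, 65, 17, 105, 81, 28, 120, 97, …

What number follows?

45

The terms cycle through 3 interleaved subsequences.
Stream A: 45, 60, 75, 90, 105, 120 — adding 15 each time.
Stream B: 17, 33, 49, 65, 81, 97 — linear: a_n = 1 + 16·n.
Stream C: 5, 6, 11, 17, 28 — a Fibonacci-like recurrence a_n = a_{n-1} + a_{n-2}.
Term 18 comes from stream C (its 6th entry): 45.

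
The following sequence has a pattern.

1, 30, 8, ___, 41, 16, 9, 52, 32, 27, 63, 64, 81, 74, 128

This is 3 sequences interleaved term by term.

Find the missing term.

Split by position mod 3: positions 1, 4, 7, … form one track, and each other residue class forms its own.
Track A is 1, ?, 9, 27, 81, which is successive powers of 3.
Track B is 30, 41, 52, 63, 74, which is adding 11 each time.
Track C is 8, 16, 32, 64, 128, which is multiplying by 2 each time.
Filling track A at index 2 by its rule yields 3.

3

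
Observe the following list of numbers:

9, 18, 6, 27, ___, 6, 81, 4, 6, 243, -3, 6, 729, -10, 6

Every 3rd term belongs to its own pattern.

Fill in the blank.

The terms cycle through 3 interleaved subsequences.
Track A: 9, 27, 81, 243, 729 — geometric, ×3 each step.
Track B: 18, ?, 4, -3, -10 — subtracting 7 each time.
Track C: 6, 6, 6, 6, 6 — the constant sequence 6.
The gap is track B's term 2; the rule gives 11.

11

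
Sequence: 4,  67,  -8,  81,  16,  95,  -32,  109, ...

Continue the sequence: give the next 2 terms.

64, 123

The terms cycle through 2 interleaved subsequences.
Stream A = 4, -8, 16, -32: geometric, ×-2 each step.
Stream B = 67, 81, 95, 109: arithmetic with common difference +14.
The 9th slot belongs to stream A; its 5th term is 64.
The 10th slot belongs to stream B; its 5th term is 123.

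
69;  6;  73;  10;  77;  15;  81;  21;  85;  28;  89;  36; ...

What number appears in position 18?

Taking every 2nd term gives 2 separate tracks.
Track A: 69, 73, 77, 81, 85, 89 (arithmetic, step +4).
Track B: 6, 10, 15, 21, 28, 36 (triangular numbers n(n+1)/2 for n = 3, 4, …).
Position 18 → track B, term 9 = 66.

66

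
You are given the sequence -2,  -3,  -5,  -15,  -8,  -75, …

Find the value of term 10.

-1875

Positions 1, 3, 5, … form one subsequence and positions 2, 4, 6, … form another.
Subsequence A: -2, -5, -8 — linear: a_n = 1 − 3·n.
Subsequence B: -3, -15, -75 — a geometric progression (common ratio 5).
The 10th slot belongs to subsequence B; its 5th term is -1875.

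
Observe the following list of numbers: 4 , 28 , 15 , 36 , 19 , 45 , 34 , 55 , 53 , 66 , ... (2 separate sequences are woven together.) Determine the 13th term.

Taking every 2nd term gives 2 separate tracks.
Track A: 4, 15, 19, 34, 53 (Fibonacci-style (each term is the sum of the two before it)).
Track B: 28, 36, 45, 55, 66 (triangular numbers starting at T_7).
Position 13 → track A, term 7 = 140.

140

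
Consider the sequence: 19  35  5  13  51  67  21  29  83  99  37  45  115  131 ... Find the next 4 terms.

The slot pattern repeats as AABB (period 4), so there are 2 interleaved tracks.
Track A = 19, 35, 51, 67, 83, 99, 115, 131: linear: a_n = 3 + 16·n.
Track B = 5, 13, 21, 29, 37, 45: arithmetic with common difference +8.
The 15th slot belongs to track B; its 7th term is 53.
Term 16 comes from track B (its 8th entry): 61.
The 17th slot belongs to track A; its 9th term is 147.
Position 18 falls in track A as its term 10, giving 163.

53, 61, 147, 163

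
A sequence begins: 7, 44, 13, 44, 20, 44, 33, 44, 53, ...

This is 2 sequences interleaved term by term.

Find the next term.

44

Positions 1, 3, 5, … form one subsequence and positions 2, 4, 6, … form another.
Track A: 7, 13, 20, 33, 53. A Fibonacci-like recurrence a_n = a_{n-1} + a_{n-2}.
Track B: 44, 44, 44, 44. Always 44.
Position 10 → track B, term 5 = 44.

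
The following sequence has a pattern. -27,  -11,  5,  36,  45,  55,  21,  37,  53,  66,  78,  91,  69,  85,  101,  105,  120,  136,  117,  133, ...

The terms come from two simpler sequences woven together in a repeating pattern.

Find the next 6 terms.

Positions follow the repeating pattern AAABBB; grouping by letter gives 2 tracks.
Stream A is -27, -11, 5, 21, 37, 53, 69, 85, 101, 117, 133, which is linear: a_n = -43 + 16·n.
Stream B is 36, 45, 55, 66, 78, 91, 105, 120, 136, which is the triangular numbers T_8, T_9, ….
Position 21 falls in stream A as its term 12, giving 149.
Position 22 → stream B, term 10 = 153.
Term 23 comes from stream B (its 11th entry): 171.
Position 24 falls in stream B as its term 12, giving 190.
Position 25 → stream A, term 13 = 165.
The 26th slot belongs to stream A; its 14th term is 181.

149, 153, 171, 190, 165, 181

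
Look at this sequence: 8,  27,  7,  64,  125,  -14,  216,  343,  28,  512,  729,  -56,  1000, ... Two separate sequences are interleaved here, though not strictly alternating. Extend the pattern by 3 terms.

Positions follow the repeating pattern AAB; grouping by letter gives 2 tracks.
Subsequence A: 8, 27, 64, 125, 216, 343, 512, 729, 1000 (consecutive cubes n³ from n = 2).
Subsequence B: 7, -14, 28, -56 (geometric, ×-2 each step).
Position 14 → subsequence A, term 10 = 1331.
Position 15 falls in subsequence B as its term 5, giving 112.
The 16th slot belongs to subsequence A; its 11th term is 1728.

1331, 112, 1728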